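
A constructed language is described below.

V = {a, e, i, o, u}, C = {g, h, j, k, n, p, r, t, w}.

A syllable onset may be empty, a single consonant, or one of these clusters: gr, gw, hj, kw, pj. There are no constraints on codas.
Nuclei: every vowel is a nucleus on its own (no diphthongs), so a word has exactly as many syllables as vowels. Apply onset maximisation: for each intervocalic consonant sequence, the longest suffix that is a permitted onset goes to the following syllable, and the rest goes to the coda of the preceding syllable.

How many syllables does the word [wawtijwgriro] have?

4

Nuclei (vowels): a, i, i, o → 4 syllables.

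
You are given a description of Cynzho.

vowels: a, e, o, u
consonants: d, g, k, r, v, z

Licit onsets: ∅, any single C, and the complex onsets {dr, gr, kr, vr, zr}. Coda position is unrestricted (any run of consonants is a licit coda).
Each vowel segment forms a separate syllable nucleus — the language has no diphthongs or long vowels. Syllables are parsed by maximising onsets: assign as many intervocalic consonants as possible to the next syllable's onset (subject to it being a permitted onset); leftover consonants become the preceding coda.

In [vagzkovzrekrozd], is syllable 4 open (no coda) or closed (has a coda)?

The vowels are a, o, e, o — 4 nuclei, so 4 syllables.
Between /a/ (V1) and /o/ (V2): /gzk/ splits as /gz/ + /k/ (/k/ is the longest suffix that is a licit onset).
Between /o/ (V2) and /e/ (V3): /vzr/; trying suffixes from longest down, /zr/ is the first permitted one, so coda /v/ | onset /zr/.
Between /e/ (V3) and /o/ (V4): /kr/ — entire cluster is a permitted onset → onset /kr/, coda ∅.
So the parse is vagz.kov.zre.krozd.
Syllable 4 is /krozd/ with coda /zd/, so it is closed.

closed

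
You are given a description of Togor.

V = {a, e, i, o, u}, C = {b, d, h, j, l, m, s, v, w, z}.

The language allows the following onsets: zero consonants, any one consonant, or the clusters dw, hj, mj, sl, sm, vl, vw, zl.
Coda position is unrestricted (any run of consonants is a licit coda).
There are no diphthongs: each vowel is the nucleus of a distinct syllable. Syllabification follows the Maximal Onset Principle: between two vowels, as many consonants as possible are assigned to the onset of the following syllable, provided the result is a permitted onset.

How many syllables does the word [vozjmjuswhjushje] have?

Vowels present: o, u, u, e; each is a nucleus, giving 4 syllables.

4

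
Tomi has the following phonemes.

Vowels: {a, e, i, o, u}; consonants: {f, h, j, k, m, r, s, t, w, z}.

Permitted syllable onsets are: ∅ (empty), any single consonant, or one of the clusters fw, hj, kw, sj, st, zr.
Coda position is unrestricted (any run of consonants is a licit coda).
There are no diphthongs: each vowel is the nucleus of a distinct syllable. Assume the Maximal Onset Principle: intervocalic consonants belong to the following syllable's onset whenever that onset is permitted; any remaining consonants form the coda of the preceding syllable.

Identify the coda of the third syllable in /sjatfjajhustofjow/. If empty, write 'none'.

none

The vowels are a, a, u, o, o — 5 nuclei, so 5 syllables.
Between /a/ (V1) and /a/ (V2): cluster /tfj/ — the longest permitted-onset suffix is /j/; onset = /j/, preceding coda = /tf/.
Between /a/ (V2) and /u/ (V3): /jh/ — longest licit onset from the right is /h/, leaving /j/ as coda.
Between /u/ (V3) and /o/ (V4): /st/ is a licit onset in full, so it all attaches to the next syllable.
Between /o/ (V4) and /o/ (V5): /fj/ splits as /f/ + /j/ (/j/ is the longest suffix that is a licit onset).
Putting it together: sjatf.jaj.hu.stof.jow.
Syllable 3 is /hu/: onset /h/, nucleus /u/, coda ∅.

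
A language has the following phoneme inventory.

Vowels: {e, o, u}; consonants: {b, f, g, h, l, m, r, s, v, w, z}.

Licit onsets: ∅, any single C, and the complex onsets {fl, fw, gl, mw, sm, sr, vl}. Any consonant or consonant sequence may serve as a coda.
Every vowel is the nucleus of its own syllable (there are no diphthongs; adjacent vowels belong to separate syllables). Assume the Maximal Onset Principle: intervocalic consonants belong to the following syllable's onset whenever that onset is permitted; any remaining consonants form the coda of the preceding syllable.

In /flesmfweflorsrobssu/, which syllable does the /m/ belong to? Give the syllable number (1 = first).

The vowels are e, e, o, o, u — 5 nuclei, so 5 syllables.
σ1/σ2 boundary: /smfw/ splits as /sm/ + /fw/ (/fw/ is the longest suffix that is a licit onset).
σ2/σ3 boundary: /fl/ — entire cluster is a permitted onset → onset /fl/, coda ∅.
σ3/σ4 boundary: /rsr/; trying suffixes from longest down, /sr/ is the first permitted one, so coda /r/ | onset /sr/.
σ4/σ5 boundary: /bss/ splits as /bs/ + /s/ (/s/ is the longest suffix that is a licit onset).
Result: flesm.fwe.flor.srobs.su.
The /m/ is in the coda of syllable 1 (/flesm/).

1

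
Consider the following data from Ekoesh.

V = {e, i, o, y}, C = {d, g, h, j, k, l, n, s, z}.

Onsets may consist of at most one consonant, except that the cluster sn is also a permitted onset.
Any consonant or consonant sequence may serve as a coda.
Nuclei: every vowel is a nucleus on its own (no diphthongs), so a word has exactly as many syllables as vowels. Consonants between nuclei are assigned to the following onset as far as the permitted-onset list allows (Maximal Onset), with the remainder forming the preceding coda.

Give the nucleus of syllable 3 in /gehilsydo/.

Vowels present: e, i, y, o; each is a nucleus, giving 4 syllables.
The third nucleus (vowel 3 from the left) is /y/.

y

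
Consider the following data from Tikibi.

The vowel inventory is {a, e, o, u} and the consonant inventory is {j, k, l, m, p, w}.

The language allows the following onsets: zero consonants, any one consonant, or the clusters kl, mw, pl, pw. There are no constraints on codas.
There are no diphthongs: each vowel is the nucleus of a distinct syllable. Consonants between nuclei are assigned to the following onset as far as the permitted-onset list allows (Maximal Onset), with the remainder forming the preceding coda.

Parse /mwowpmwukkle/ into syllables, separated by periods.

mwowp.mwuk.kle

The vowels are o, u, e — 3 nuclei, so 3 syllables.
V1 /o/ – V2 /u/: cluster /wpmw/ — the longest permitted-onset suffix is /mw/; onset = /mw/, preceding coda = /wp/.
V2 /u/ – V3 /e/: /kkl/ splits as /k/ + /kl/ (/kl/ is the longest suffix that is a licit onset).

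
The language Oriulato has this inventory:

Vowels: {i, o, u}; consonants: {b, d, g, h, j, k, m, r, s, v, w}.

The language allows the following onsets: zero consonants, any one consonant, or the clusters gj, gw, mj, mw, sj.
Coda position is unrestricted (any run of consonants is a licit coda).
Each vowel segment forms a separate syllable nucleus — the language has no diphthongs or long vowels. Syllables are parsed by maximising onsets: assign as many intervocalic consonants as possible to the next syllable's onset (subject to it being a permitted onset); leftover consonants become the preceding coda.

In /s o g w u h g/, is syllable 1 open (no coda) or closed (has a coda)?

open

Vowels present: o, u; each is a nucleus, giving 2 syllables.
/o…u/ gap (V1→V2): /gw/ — entire cluster is a permitted onset → onset /gw/, coda ∅.
Syllabification: so.gwuhg.
Syllable 1 is /so/; it ends in its nucleus with no coda, so it is open.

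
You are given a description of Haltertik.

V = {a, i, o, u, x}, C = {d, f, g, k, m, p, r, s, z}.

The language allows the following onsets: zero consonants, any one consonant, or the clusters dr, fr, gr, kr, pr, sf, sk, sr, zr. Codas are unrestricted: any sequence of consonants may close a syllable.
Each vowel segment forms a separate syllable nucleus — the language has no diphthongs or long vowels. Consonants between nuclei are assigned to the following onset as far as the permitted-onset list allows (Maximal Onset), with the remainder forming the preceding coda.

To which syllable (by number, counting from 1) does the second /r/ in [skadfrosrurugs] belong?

Nuclei (vowels): a, o, u, u → 4 syllables.
σ1/σ2 boundary: cluster /dfr/ — the longest permitted-onset suffix is /fr/; onset = /fr/, preceding coda = /d/.
σ2/σ3 boundary: /sr/ is a licit onset in full, so it all attaches to the next syllable.
σ3/σ4 boundary: /r/ is a single consonant, so it becomes the next onset.
Putting it together: skad.fro.sru.rugs.
The second /r/ is in the onset of syllable 3 (/sru/).

3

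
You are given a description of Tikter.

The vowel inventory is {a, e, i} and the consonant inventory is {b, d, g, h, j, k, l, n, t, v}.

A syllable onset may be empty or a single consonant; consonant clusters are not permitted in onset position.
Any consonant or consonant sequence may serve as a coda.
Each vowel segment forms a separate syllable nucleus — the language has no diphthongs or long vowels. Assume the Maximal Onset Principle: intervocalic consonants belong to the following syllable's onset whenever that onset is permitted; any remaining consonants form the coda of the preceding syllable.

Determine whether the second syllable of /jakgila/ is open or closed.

open

Nuclei (vowels): a, i, a → 3 syllables.
/a…i/ gap (V1→V2): /kg/ — longest licit onset from the right is /g/, leaving /k/ as coda.
/i…a/ gap (V2→V3): /l/ → onset of the next syllable (single consonants are always licit onsets).
Result: jak.gi.la.
Syllable 2 is /gi/; it ends in its nucleus with no coda, so it is open.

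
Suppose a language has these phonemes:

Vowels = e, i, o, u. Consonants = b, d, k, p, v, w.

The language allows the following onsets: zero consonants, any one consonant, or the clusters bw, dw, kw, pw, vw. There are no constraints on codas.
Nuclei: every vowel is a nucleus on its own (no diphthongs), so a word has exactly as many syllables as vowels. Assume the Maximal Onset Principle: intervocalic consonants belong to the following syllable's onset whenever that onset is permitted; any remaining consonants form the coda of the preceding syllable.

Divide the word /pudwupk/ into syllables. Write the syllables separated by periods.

pu.dwupk

Vowels present: u, u; each is a nucleus, giving 2 syllables.
/u…u/ gap (V1→V2): /dw/ — entire cluster is a permitted onset → onset /dw/, coda ∅.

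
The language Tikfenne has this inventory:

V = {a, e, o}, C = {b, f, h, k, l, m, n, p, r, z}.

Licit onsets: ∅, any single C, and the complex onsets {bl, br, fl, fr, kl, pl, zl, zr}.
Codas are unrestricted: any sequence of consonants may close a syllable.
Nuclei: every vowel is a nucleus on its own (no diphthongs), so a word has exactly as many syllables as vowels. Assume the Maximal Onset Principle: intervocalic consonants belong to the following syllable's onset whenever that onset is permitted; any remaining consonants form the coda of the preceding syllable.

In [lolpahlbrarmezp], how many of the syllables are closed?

4

The vowels are o, a, a, e — 4 nuclei, so 4 syllables.
σ1/σ2 boundary: /lp/ — longest licit onset from the right is /p/, leaving /l/ as coda.
σ2/σ3 boundary: /hlbr/ splits as /hl/ + /br/ (/br/ is the longest suffix that is a licit onset).
σ3/σ4 boundary: cluster /rm/ — the longest permitted-onset suffix is /m/; onset = /m/, preceding coda = /r/.
So the parse is lol.pahl.brar.mezp.
Classifying each syllable: /lol/ (closed), /pahl/ (closed), /brar/ (closed), /mezp/ (closed).
Closed syllables: 4.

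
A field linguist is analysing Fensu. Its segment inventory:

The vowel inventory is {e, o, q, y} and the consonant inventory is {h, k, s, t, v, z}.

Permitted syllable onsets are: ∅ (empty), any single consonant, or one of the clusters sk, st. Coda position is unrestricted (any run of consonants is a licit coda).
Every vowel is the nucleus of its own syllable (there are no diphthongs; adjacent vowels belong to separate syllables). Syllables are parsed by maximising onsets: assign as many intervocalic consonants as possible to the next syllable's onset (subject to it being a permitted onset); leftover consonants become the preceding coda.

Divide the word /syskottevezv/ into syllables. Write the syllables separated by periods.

Nuclei (vowels): y, o, e, e → 4 syllables.
/y…o/ gap (V1→V2): /sk/ is a licit onset in full, so it all attaches to the next syllable.
/o…e/ gap (V2→V3): cluster /tt/ — the longest permitted-onset suffix is /t/; onset = /t/, preceding coda = /t/.
/e…e/ gap (V3→V4): /v/ → onset of the next syllable (single consonants are always licit onsets).

sy.skot.te.vezv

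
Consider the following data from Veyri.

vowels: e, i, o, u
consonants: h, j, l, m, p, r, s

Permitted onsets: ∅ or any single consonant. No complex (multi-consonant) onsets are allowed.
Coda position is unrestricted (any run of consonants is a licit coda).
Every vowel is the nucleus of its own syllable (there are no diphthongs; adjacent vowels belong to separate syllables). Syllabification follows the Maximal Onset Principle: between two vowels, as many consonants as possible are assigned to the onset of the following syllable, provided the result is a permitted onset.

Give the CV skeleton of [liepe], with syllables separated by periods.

The vowels are i, e, e — 3 nuclei, so 3 syllables.
σ1/σ2 boundary: no consonants, so the boundary falls immediately after /i/.
σ2/σ3 boundary: just /p/ — single C goes to the following onset.
Result: li.e.pe.
Mapping each syllable to C/V: /li/ → CV, /e/ → V, /pe/ → CV.

CV.V.CV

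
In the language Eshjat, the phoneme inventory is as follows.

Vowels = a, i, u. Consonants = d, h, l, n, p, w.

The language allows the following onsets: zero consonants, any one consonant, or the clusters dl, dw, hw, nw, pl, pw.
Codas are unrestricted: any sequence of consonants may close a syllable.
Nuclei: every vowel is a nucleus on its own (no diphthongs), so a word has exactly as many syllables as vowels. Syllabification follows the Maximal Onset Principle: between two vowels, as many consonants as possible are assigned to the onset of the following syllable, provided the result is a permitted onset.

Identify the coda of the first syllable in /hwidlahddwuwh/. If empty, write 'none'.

Vowels present: i, a, u; each is a nucleus, giving 3 syllables.
/i…a/ gap (V1→V2): /dl/ is a licit onset in full, so it all attaches to the next syllable.
/a…u/ gap (V2→V3): cluster /hddw/ — the longest permitted-onset suffix is /dw/; onset = /dw/, preceding coda = /hd/.
So the parse is hwi.dlahd.dwuwh.
Syllable 1 is /hwi/: onset /hw/, nucleus /i/, coda ∅.

none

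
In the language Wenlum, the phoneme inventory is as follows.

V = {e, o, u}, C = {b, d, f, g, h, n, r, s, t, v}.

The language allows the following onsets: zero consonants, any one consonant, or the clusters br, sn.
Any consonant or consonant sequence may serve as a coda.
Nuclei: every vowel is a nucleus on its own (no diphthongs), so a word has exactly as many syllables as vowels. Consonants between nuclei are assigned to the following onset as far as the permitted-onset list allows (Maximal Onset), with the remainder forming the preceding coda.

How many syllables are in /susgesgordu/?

4

Vowels present: u, e, o, u; each is a nucleus, giving 4 syllables.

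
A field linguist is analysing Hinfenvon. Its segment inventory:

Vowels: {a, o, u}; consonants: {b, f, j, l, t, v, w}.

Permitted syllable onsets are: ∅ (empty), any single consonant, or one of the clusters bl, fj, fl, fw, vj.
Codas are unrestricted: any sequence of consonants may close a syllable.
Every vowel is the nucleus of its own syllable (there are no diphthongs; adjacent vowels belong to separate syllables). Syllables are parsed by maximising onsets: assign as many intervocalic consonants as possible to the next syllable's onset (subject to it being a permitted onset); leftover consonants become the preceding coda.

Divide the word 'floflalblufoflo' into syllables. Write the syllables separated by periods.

Nuclei (vowels): o, a, u, o, o → 5 syllables.
σ1/σ2 boundary: /fl/ — entire cluster is a permitted onset → onset /fl/, coda ∅.
σ2/σ3 boundary: /lbl/ splits as /l/ + /bl/ (/bl/ is the longest suffix that is a licit onset).
σ3/σ4 boundary: just /f/ — single C goes to the following onset.
σ4/σ5 boundary: /fl/ — entire cluster is a permitted onset → onset /fl/, coda ∅.

flo.flal.blu.fo.flo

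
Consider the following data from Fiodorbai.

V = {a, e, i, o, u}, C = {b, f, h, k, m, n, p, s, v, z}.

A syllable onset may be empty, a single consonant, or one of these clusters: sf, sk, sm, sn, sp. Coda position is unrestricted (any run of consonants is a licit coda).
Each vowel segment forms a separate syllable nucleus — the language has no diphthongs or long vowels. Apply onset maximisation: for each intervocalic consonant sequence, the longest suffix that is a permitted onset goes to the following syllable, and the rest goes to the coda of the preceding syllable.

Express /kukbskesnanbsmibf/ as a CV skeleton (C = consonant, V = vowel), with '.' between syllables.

Vowels present: u, e, a, i; each is a nucleus, giving 4 syllables.
σ1/σ2 boundary: cluster /kbsk/ — the longest permitted-onset suffix is /sk/; onset = /sk/, preceding coda = /kb/.
σ2/σ3 boundary: /sn/ is a licit onset in full, so it all attaches to the next syllable.
σ3/σ4 boundary: /nbsm/ — longest licit onset from the right is /sm/, leaving /nb/ as coda.
Syllabification: kukb.ske.snanb.smibf.
Mapping each syllable to C/V: /kukb/ → CVCC, /ske/ → CCV, /snanb/ → CCVCC, /smibf/ → CCVCC.

CVCC.CCV.CCVCC.CCVCC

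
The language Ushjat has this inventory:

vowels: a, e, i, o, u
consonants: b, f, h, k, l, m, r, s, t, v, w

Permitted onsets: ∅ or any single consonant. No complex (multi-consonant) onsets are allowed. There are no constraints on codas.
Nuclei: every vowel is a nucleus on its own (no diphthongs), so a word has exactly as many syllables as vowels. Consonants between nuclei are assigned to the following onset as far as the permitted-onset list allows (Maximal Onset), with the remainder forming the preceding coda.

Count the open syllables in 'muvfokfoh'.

0

Vowels present: u, o, o; each is a nucleus, giving 3 syllables.
σ1/σ2 boundary: /vf/ — longest licit onset from the right is /f/, leaving /v/ as coda.
σ2/σ3 boundary: /kf/ — longest licit onset from the right is /f/, leaving /k/ as coda.
Result: muv.fok.foh.
Classifying each syllable: /muv/ (closed), /fok/ (closed), /foh/ (closed).
Open syllables: 0.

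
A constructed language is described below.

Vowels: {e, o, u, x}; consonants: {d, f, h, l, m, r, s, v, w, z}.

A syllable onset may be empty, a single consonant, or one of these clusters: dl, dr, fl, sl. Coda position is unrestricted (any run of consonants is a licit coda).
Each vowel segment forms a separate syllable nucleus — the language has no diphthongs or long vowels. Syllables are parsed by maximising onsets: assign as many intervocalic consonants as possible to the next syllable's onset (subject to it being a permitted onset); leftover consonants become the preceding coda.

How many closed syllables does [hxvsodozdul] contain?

Vowels present: x, o, o, u; each is a nucleus, giving 4 syllables.
V1 /x/ – V2 /o/: cluster /vs/ — the longest permitted-onset suffix is /s/; onset = /s/, preceding coda = /v/.
V2 /o/ – V3 /o/: just /d/ — single C goes to the following onset.
V3 /o/ – V4 /u/: /zd/ — longest licit onset from the right is /d/, leaving /z/ as coda.
Result: hxv.so.doz.dul.
Classifying each syllable: /hxv/ (closed), /so/ (open), /doz/ (closed), /dul/ (closed).
Closed syllables: 3.

3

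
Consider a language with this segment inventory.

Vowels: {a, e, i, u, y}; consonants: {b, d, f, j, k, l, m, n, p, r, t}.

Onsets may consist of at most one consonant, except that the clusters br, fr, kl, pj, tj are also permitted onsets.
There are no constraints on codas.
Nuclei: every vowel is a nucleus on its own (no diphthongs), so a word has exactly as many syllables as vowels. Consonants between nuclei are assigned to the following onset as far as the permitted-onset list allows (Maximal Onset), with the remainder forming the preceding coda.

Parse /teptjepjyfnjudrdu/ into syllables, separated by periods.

The vowels are e, e, y, u, u — 5 nuclei, so 5 syllables.
/e…e/ gap (V1→V2): /ptj/; trying suffixes from longest down, /tj/ is the first permitted one, so coda /p/ | onset /tj/.
/e…y/ gap (V2→V3): /pj/ is a licit onset in full, so it all attaches to the next syllable.
/y…u/ gap (V3→V4): /fnj/; trying suffixes from longest down, /j/ is the first permitted one, so coda /fn/ | onset /j/.
/u…u/ gap (V4→V5): /drd/ splits as /dr/ + /d/ (/d/ is the longest suffix that is a licit onset).

tep.tje.pjyfn.judr.du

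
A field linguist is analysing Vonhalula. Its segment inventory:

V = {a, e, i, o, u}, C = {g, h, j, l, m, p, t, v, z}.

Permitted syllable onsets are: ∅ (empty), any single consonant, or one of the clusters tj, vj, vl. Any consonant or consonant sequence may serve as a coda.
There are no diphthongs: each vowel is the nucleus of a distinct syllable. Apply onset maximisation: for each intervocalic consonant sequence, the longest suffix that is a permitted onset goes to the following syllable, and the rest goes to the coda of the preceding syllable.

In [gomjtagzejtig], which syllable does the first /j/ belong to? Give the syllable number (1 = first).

1

Nuclei (vowels): o, a, e, i → 4 syllables.
Between /o/ (V1) and /a/ (V2): /mjt/; trying suffixes from longest down, /t/ is the first permitted one, so coda /mj/ | onset /t/.
Between /a/ (V2) and /e/ (V3): /gz/ — longest licit onset from the right is /z/, leaving /g/ as coda.
Between /e/ (V3) and /i/ (V4): /jt/ — longest licit onset from the right is /t/, leaving /j/ as coda.
Putting it together: gomj.tag.zej.tig.
The first /j/ is in the coda of syllable 1 (/gomj/).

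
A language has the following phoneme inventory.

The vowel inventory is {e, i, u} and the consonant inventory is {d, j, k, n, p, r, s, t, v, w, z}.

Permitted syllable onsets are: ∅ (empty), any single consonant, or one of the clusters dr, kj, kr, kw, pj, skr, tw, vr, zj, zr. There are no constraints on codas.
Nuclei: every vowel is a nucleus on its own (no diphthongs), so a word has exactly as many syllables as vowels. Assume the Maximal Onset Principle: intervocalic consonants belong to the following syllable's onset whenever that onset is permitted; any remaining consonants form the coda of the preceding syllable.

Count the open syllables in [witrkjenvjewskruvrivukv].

2

The vowels are i, e, e, u, i, u — 6 nuclei, so 6 syllables.
Between /i/ (V1) and /e/ (V2): /trkj/; trying suffixes from longest down, /kj/ is the first permitted one, so coda /tr/ | onset /kj/.
Between /e/ (V2) and /e/ (V3): cluster /nvj/ — the longest permitted-onset suffix is /j/; onset = /j/, preceding coda = /nv/.
Between /e/ (V3) and /u/ (V4): /wskr/ splits as /w/ + /skr/ (/skr/ is the longest suffix that is a licit onset).
Between /u/ (V4) and /i/ (V5): /vr/ — entire cluster is a permitted onset → onset /vr/, coda ∅.
Between /i/ (V5) and /u/ (V6): /v/ → onset of the next syllable (single consonants are always licit onsets).
Putting it together: witr.kjenv.jew.skru.vri.vukv.
Classifying each syllable: /witr/ (closed), /kjenv/ (closed), /jew/ (closed), /skru/ (open), /vri/ (open), /vukv/ (closed).
Open syllables: 2.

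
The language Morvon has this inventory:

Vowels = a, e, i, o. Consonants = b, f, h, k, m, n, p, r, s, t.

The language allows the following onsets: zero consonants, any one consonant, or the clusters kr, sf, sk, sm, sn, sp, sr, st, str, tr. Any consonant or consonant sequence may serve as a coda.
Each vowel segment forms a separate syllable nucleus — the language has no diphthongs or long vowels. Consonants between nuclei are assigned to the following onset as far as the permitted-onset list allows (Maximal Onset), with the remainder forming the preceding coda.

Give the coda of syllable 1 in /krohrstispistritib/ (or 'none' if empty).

hr

Nuclei (vowels): o, i, i, i, i → 5 syllables.
V1 /o/ – V2 /i/: /hrst/ — longest licit onset from the right is /st/, leaving /hr/ as coda.
V2 /i/ – V3 /i/: /sp/ is a licit onset in full, so it all attaches to the next syllable.
V3 /i/ – V4 /i/: /str/ — entire cluster is a permitted onset → onset /str/, coda ∅.
V4 /i/ – V5 /i/: /t/ → onset of the next syllable (single consonants are always licit onsets).
Putting it together: krohr.sti.spi.stri.tib.
Syllable 1 is /krohr/: onset /kr/, nucleus /o/, coda /hr/.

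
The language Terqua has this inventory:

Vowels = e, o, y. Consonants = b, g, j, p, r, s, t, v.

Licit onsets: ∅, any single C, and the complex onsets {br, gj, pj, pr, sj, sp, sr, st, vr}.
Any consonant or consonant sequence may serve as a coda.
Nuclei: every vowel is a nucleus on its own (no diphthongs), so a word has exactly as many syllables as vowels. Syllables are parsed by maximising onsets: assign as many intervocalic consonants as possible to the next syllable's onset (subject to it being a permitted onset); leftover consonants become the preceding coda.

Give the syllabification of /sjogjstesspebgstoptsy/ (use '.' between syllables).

sjogj.stes.spebg.stopt.sy

Nuclei (vowels): o, e, e, o, y → 5 syllables.
σ1/σ2 boundary: /gjst/; trying suffixes from longest down, /st/ is the first permitted one, so coda /gj/ | onset /st/.
σ2/σ3 boundary: cluster /ssp/ — the longest permitted-onset suffix is /sp/; onset = /sp/, preceding coda = /s/.
σ3/σ4 boundary: /bgst/; trying suffixes from longest down, /st/ is the first permitted one, so coda /bg/ | onset /st/.
σ4/σ5 boundary: /pts/; trying suffixes from longest down, /s/ is the first permitted one, so coda /pt/ | onset /s/.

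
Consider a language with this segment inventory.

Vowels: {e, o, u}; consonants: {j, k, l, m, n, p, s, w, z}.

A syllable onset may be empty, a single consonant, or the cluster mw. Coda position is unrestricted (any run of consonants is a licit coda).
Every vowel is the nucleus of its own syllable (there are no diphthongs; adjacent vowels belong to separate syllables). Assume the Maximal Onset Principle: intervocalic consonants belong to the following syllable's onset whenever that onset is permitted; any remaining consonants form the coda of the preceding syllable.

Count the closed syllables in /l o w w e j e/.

1

Nuclei (vowels): o, e, e → 3 syllables.
Between /o/ (V1) and /e/ (V2): /ww/ — longest licit onset from the right is /w/, leaving /w/ as coda.
Between /e/ (V2) and /e/ (V3): /j/ is a single consonant, so it becomes the next onset.
So the parse is low.we.je.
Classifying each syllable: /low/ (closed), /we/ (open), /je/ (open).
Closed syllables: 1.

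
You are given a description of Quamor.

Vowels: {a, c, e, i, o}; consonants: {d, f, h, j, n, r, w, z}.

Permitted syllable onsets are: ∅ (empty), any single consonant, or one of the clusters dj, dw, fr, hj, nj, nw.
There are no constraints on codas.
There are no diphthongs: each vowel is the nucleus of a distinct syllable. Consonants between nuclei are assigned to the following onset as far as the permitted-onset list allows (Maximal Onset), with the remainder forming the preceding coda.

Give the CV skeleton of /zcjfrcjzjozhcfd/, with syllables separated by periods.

Vowels present: c, c, o, c; each is a nucleus, giving 4 syllables.
/c…c/ gap (V1→V2): cluster /jfr/ — the longest permitted-onset suffix is /fr/; onset = /fr/, preceding coda = /j/.
/c…o/ gap (V2→V3): /jzj/; trying suffixes from longest down, /j/ is the first permitted one, so coda /jz/ | onset /j/.
/o…c/ gap (V3→V4): /zh/; trying suffixes from longest down, /h/ is the first permitted one, so coda /z/ | onset /h/.
Result: zcj.frcjz.joz.hcfd.
Mapping each syllable to C/V: /zcj/ → CVC, /frcjz/ → CCVCC, /joz/ → CVC, /hcfd/ → CVCC.

CVC.CCVCC.CVC.CVCC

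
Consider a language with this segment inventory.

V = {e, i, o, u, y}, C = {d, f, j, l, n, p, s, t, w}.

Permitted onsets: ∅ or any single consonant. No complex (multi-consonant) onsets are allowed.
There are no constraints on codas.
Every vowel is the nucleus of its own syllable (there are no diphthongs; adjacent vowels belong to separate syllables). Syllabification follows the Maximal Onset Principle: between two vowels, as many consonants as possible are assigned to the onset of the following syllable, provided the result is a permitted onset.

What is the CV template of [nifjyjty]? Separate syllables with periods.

CVC.CVC.CV

The vowels are i, y, y — 3 nuclei, so 3 syllables.
Between /i/ (V1) and /y/ (V2): cluster /fj/ — the longest permitted-onset suffix is /j/; onset = /j/, preceding coda = /f/.
Between /y/ (V2) and /y/ (V3): cluster /jt/ — the longest permitted-onset suffix is /t/; onset = /t/, preceding coda = /j/.
Putting it together: nif.jyj.ty.
Mapping each syllable to C/V: /nif/ → CVC, /jyj/ → CVC, /ty/ → CV.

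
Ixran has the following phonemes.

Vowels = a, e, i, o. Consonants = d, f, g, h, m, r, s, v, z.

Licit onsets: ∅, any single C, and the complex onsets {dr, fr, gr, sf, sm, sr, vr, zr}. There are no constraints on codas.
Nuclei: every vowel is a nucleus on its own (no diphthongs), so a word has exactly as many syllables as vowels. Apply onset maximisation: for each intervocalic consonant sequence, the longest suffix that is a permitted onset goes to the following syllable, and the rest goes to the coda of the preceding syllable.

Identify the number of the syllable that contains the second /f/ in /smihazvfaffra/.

Vowels present: i, a, a, a; each is a nucleus, giving 4 syllables.
σ1/σ2 boundary: /h/ → onset of the next syllable (single consonants are always licit onsets).
σ2/σ3 boundary: /zvf/ — longest licit onset from the right is /f/, leaving /zv/ as coda.
σ3/σ4 boundary: /ffr/ splits as /f/ + /fr/ (/fr/ is the longest suffix that is a licit onset).
So the parse is smi.hazv.faf.fra.
The second /f/ is in the coda of syllable 3 (/faf/).

3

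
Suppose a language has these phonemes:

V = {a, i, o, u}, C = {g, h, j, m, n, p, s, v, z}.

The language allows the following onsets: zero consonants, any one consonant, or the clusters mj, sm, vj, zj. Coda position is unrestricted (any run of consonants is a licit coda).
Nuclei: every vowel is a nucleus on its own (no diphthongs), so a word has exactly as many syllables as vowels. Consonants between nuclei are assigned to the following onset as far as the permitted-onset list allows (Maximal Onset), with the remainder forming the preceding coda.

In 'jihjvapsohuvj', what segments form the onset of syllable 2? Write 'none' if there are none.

v

Nuclei (vowels): i, a, o, u → 4 syllables.
σ1/σ2 boundary: cluster /hjv/ — the longest permitted-onset suffix is /v/; onset = /v/, preceding coda = /hj/.
σ2/σ3 boundary: /ps/ — longest licit onset from the right is /s/, leaving /p/ as coda.
σ3/σ4 boundary: just /h/ — single C goes to the following onset.
Putting it together: jihj.vap.so.huvj.
Syllable 2 is /vap/: onset /v/, nucleus /a/, coda /p/.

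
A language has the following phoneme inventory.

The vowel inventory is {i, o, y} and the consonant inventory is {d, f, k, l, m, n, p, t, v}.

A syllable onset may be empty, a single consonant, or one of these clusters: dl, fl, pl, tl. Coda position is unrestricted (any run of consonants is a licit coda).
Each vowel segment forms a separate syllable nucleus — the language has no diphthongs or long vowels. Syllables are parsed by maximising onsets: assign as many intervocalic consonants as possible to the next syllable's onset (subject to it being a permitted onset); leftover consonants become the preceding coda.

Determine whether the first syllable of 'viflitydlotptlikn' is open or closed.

open

Nuclei (vowels): i, i, y, o, i → 5 syllables.
Between /i/ (V1) and /i/ (V2): cluster /fl/ — /fl/ is itself a permitted onset, so the whole cluster goes right; preceding coda = ∅.
Between /i/ (V2) and /y/ (V3): just /t/ — single C goes to the following onset.
Between /y/ (V3) and /o/ (V4): cluster /dl/ — /dl/ is itself a permitted onset, so the whole cluster goes right; preceding coda = ∅.
Between /o/ (V4) and /i/ (V5): /tptl/; trying suffixes from longest down, /tl/ is the first permitted one, so coda /tp/ | onset /tl/.
So the parse is vi.fli.ty.dlotp.tlikn.
Syllable 1 is /vi/; it ends in its nucleus with no coda, so it is open.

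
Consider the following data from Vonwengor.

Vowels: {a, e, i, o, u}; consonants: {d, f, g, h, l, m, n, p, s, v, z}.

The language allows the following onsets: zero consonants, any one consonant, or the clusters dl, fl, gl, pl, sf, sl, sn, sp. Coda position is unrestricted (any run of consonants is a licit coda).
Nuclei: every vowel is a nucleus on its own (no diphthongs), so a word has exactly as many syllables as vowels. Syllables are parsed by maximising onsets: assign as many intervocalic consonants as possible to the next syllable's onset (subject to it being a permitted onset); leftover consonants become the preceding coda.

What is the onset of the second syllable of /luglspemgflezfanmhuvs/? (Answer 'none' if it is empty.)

Nuclei (vowels): u, e, e, a, u → 5 syllables.
V1 /u/ – V2 /e/: cluster /glsp/ — the longest permitted-onset suffix is /sp/; onset = /sp/, preceding coda = /gl/.
V2 /e/ – V3 /e/: cluster /mgfl/ — the longest permitted-onset suffix is /fl/; onset = /fl/, preceding coda = /mg/.
V3 /e/ – V4 /a/: /zf/ — longest licit onset from the right is /f/, leaving /z/ as coda.
V4 /a/ – V5 /u/: /nmh/; trying suffixes from longest down, /h/ is the first permitted one, so coda /nm/ | onset /h/.
Syllabification: lugl.spemg.flez.fanm.huvs.
Syllable 2 is /spemg/: onset /sp/, nucleus /e/, coda /mg/.

sp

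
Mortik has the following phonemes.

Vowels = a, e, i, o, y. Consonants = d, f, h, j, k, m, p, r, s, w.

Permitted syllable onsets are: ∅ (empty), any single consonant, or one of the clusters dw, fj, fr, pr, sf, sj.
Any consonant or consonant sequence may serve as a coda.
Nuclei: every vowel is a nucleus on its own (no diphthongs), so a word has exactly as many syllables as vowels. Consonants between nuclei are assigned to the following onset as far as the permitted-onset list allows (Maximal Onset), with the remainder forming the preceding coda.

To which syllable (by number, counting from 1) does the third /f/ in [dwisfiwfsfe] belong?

The vowels are i, i, e — 3 nuclei, so 3 syllables.
Between /i/ (V1) and /i/ (V2): /sf/ — entire cluster is a permitted onset → onset /sf/, coda ∅.
Between /i/ (V2) and /e/ (V3): cluster /wfsf/ — the longest permitted-onset suffix is /sf/; onset = /sf/, preceding coda = /wf/.
Syllabification: dwi.sfiwf.sfe.
The third /f/ is in the onset of syllable 3 (/sfe/).

3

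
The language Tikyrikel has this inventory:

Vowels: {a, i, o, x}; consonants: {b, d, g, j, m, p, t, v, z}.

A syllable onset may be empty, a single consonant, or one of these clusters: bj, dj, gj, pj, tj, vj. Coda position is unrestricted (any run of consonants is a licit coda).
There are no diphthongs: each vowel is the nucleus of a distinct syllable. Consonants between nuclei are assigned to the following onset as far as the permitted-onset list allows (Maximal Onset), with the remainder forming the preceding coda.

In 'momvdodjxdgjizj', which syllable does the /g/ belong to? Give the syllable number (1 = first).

The vowels are o, o, x, i — 4 nuclei, so 4 syllables.
/o…o/ gap (V1→V2): /mvd/ — longest licit onset from the right is /d/, leaving /mv/ as coda.
/o…x/ gap (V2→V3): /dj/ — entire cluster is a permitted onset → onset /dj/, coda ∅.
/x…i/ gap (V3→V4): cluster /dgj/ — the longest permitted-onset suffix is /gj/; onset = /gj/, preceding coda = /d/.
Putting it together: momv.do.djxd.gjizj.
The /g/ is in the onset of syllable 4 (/gjizj/).

4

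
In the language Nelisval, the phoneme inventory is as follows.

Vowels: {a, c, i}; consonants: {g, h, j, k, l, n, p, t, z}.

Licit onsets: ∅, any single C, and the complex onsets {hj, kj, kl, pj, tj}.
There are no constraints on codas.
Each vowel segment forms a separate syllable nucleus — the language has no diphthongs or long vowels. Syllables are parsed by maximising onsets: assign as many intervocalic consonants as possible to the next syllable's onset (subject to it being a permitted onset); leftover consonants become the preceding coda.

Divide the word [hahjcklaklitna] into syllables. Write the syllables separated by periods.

Nuclei (vowels): a, c, a, i, a → 5 syllables.
V1 /a/ – V2 /c/: /hj/ is a licit onset in full, so it all attaches to the next syllable.
V2 /c/ – V3 /a/: /kl/ is a licit onset in full, so it all attaches to the next syllable.
V3 /a/ – V4 /i/: /kl/ — entire cluster is a permitted onset → onset /kl/, coda ∅.
V4 /i/ – V5 /a/: /tn/; trying suffixes from longest down, /n/ is the first permitted one, so coda /t/ | onset /n/.

ha.hjc.kla.klit.na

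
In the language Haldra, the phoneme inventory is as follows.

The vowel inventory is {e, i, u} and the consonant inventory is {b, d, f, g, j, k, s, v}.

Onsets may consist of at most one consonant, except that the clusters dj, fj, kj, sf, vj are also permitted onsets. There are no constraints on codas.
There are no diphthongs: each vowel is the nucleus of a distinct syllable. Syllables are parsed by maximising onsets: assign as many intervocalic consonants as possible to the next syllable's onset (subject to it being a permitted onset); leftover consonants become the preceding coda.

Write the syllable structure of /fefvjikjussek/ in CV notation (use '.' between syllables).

CVC.CCV.CCVC.CVC

The vowels are e, i, u, e — 4 nuclei, so 4 syllables.
Between /e/ (V1) and /i/ (V2): cluster /fvj/ — the longest permitted-onset suffix is /vj/; onset = /vj/, preceding coda = /f/.
Between /i/ (V2) and /u/ (V3): /kj/ — entire cluster is a permitted onset → onset /kj/, coda ∅.
Between /u/ (V3) and /e/ (V4): /ss/; trying suffixes from longest down, /s/ is the first permitted one, so coda /s/ | onset /s/.
Syllabification: fef.vji.kjus.sek.
Mapping each syllable to C/V: /fef/ → CVC, /vji/ → CCV, /kjus/ → CCVC, /sek/ → CVC.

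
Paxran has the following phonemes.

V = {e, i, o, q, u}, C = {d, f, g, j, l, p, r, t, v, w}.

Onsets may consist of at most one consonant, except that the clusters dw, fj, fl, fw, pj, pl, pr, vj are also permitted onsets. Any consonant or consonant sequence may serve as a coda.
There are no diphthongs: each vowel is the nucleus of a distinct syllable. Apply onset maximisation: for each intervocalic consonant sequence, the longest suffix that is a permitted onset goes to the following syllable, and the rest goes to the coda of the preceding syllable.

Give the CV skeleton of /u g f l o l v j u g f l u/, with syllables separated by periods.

VC.CCVC.CCVC.CCV

Nuclei (vowels): u, o, u, u → 4 syllables.
/u…o/ gap (V1→V2): /gfl/ — longest licit onset from the right is /fl/, leaving /g/ as coda.
/o…u/ gap (V2→V3): /lvj/ splits as /l/ + /vj/ (/vj/ is the longest suffix that is a licit onset).
/u…u/ gap (V3→V4): cluster /gfl/ — the longest permitted-onset suffix is /fl/; onset = /fl/, preceding coda = /g/.
Result: ug.flol.vjug.flu.
Mapping each syllable to C/V: /ug/ → VC, /flol/ → CCVC, /vjug/ → CCVC, /flu/ → CCV.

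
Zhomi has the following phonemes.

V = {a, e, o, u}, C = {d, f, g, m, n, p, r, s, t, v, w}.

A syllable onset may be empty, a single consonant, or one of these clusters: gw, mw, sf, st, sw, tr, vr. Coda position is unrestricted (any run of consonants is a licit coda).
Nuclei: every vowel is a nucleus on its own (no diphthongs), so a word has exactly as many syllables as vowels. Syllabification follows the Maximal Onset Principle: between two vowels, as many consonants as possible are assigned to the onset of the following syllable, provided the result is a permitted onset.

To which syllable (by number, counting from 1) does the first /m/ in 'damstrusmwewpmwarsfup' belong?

The vowels are a, u, e, a, u — 5 nuclei, so 5 syllables.
/a…u/ gap (V1→V2): /mstr/ splits as /ms/ + /tr/ (/tr/ is the longest suffix that is a licit onset).
/u…e/ gap (V2→V3): /smw/ splits as /s/ + /mw/ (/mw/ is the longest suffix that is a licit onset).
/e…a/ gap (V3→V4): /wpmw/ — longest licit onset from the right is /mw/, leaving /wp/ as coda.
/a…u/ gap (V4→V5): /rsf/; trying suffixes from longest down, /sf/ is the first permitted one, so coda /r/ | onset /sf/.
Putting it together: dams.trus.mwewp.mwar.sfup.
The first /m/ is in the coda of syllable 1 (/dams/).

1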